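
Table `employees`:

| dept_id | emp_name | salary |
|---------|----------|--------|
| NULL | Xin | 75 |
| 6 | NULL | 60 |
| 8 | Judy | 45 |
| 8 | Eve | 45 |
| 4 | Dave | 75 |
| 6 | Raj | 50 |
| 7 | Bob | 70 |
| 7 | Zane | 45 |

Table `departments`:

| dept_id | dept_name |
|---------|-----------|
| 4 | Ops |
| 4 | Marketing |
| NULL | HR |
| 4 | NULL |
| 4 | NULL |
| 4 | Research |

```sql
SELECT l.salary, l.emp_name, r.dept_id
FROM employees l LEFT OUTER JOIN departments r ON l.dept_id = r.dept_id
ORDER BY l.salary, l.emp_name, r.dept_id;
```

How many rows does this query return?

LEFT JOIN keeps every row from `employees`; unmatched rows get NULL for `departments`'s columns.
Matching on l.dept_id = r.dept_id. A NULL in a compared column never satisfies the condition.
- l[0] dept_id=NULL → no match; kept with NULLs on the r side.
- l[1] dept_id=6 → no match; kept with NULLs on the r side.
- l[2] dept_id=8 → no match; kept with NULLs on the r side.
- l[3] dept_id=8 → no match; kept with NULLs on the r side.
- l[4] dept_id=4 → 5 match(es) in r → 5 row(s).
- l[5] dept_id=6 → no match; kept with NULLs on the r side.
- l[6] dept_id=7 → no match; kept with NULLs on the r side.
- l[7] dept_id=7 → no match; kept with NULLs on the r side.
Total: 5 matched + 7 padded = 12 rows.

12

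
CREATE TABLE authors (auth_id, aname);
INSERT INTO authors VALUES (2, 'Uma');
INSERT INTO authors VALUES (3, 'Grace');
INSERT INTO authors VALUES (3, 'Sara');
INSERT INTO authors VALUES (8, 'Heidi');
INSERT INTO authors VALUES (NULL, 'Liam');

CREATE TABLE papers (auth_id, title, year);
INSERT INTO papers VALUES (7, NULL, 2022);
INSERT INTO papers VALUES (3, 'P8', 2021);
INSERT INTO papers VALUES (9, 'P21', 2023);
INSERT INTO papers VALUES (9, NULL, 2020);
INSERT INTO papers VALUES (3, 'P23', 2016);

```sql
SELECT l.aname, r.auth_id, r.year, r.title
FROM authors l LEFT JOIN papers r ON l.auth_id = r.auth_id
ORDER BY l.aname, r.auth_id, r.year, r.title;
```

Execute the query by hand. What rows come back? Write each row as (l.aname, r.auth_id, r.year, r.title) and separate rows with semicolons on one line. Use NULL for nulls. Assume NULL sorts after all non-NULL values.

(Grace, 3, 2016, P23); (Grace, 3, 2021, P8); (Heidi, NULL, NULL, NULL); (Liam, NULL, NULL, NULL); (Sara, 3, 2016, P23); (Sara, 3, 2021, P8); (Uma, NULL, NULL, NULL)

LEFT JOIN keeps every row from `authors`; unmatched rows get NULL for `papers`'s columns.
Matching on l.auth_id = r.auth_id. A NULL in a compared column never satisfies the condition.
- auth_id=2: no r row matches, row kept with r columns NULL.
- auth_id=3: 2 matching r row(s), so 2 row(s) emitted.
- auth_id=3: 2 matching r row(s), so 2 row(s) emitted.
- auth_id=8: no r row matches, row kept with r columns NULL.
- auth_id=NULL: no r row matches, row kept with r columns NULL.
After projecting and ordering:
l.aname | r.auth_id | r.year | r.title
Grace | 3 | 2016 | P23
Grace | 3 | 2021 | P8
Heidi | NULL | NULL | NULL
Liam | NULL | NULL | NULL
Sara | 3 | 2016 | P23
Sara | 3 | 2021 | P8
Uma | NULL | NULL | NULL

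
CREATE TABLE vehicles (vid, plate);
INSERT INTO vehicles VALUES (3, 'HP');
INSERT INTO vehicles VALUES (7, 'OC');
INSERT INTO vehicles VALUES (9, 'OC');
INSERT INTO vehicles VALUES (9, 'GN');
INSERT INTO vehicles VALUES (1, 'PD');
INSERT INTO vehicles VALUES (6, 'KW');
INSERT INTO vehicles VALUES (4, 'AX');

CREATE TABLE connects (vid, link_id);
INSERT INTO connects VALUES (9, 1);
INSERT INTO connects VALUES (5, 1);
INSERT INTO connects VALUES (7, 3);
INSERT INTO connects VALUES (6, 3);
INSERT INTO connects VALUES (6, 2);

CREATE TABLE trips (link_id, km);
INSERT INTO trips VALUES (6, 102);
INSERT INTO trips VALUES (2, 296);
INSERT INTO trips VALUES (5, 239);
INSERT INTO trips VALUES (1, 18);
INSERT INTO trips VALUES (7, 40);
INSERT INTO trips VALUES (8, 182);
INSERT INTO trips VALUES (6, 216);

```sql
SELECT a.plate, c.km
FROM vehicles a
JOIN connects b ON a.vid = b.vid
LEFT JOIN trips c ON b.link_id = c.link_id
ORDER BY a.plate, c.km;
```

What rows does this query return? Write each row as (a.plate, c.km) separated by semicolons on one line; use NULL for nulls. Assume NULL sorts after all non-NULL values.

Joins associate left-to-right: vehicles INNER JOIN connects on vid gives 5 intermediate row(s).
Then LEFT JOIN `trips c` on link_id: each of those 5 rows is kept; rows whose b.link_id has no match in c get NULL for c's columns.

(GN, 18); (KW, 296); (KW, NULL); (OC, 18); (OC, NULL)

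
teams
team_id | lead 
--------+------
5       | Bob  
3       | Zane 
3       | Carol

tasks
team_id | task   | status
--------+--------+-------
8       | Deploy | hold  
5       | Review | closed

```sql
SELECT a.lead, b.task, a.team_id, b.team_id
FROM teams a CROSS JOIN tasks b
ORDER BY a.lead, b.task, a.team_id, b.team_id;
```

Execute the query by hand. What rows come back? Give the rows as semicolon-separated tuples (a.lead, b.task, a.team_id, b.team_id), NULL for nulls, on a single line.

(Bob, Deploy, 5, 8); (Bob, Review, 5, 5); (Carol, Deploy, 3, 8); (Carol, Review, 3, 5); (Zane, Deploy, 3, 8); (Zane, Review, 3, 5)

CROSS JOIN pairs every row of `teams` with every row of `tasks`: 3 × 2 = 6 rows.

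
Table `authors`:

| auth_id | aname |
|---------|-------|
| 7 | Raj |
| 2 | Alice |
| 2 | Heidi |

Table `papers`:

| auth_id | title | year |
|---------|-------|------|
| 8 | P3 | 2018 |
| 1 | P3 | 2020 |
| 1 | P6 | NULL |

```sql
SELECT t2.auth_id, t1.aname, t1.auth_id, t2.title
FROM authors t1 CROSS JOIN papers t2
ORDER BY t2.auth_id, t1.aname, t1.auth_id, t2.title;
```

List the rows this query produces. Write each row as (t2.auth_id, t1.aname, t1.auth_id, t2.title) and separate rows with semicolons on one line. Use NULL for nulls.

(1, Alice, 2, P3); (1, Alice, 2, P6); (1, Heidi, 2, P3); (1, Heidi, 2, P6); (1, Raj, 7, P3); (1, Raj, 7, P6); (8, Alice, 2, P3); (8, Heidi, 2, P3); (8, Raj, 7, P3)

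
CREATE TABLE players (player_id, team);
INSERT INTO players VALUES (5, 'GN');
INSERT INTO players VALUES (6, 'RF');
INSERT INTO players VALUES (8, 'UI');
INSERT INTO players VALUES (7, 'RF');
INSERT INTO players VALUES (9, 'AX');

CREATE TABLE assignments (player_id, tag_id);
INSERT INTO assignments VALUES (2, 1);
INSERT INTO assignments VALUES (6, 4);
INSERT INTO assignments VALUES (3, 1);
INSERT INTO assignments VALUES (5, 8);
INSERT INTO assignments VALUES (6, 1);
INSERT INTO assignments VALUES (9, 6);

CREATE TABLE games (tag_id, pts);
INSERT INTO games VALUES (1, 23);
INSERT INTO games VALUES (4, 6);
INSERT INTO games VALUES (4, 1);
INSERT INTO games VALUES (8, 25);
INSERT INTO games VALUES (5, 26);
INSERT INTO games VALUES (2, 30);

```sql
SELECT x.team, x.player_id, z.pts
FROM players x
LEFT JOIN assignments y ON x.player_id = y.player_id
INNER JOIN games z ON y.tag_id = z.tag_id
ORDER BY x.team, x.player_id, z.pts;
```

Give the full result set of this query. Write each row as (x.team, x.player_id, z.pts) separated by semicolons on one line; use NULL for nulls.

(GN, 5, 25); (RF, 6, 1); (RF, 6, 6); (RF, 6, 23)

Evaluate left to right. First `players x LEFT JOIN assignments y` on player_id: 6 row(s).
Then INNER JOIN `games z` on tag_id: keep only rows whose y.tag_id appears in z.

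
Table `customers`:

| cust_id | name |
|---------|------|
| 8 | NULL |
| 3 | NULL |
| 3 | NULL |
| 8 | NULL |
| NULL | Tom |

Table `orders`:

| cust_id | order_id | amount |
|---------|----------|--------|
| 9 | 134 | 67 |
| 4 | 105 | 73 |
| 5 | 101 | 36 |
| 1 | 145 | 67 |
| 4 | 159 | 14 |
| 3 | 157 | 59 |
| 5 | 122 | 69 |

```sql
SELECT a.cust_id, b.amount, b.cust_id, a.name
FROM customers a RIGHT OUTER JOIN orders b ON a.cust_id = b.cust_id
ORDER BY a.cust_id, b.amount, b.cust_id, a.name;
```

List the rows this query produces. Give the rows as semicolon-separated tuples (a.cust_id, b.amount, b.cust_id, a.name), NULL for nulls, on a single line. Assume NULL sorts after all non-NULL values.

(3, 59, 3, NULL); (3, 59, 3, NULL); (NULL, 14, 4, NULL); (NULL, 36, 5, NULL); (NULL, 67, 1, NULL); (NULL, 67, 9, NULL); (NULL, 69, 5, NULL); (NULL, 73, 4, NULL)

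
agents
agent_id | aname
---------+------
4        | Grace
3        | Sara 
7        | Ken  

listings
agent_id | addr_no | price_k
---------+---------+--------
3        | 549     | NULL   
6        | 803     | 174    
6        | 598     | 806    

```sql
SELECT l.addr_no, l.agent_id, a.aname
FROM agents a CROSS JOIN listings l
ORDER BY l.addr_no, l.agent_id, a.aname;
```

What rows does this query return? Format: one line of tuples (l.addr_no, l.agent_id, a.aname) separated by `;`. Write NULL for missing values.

(549, 3, Grace); (549, 3, Ken); (549, 3, Sara); (598, 6, Grace); (598, 6, Ken); (598, 6, Sara); (803, 6, Grace); (803, 6, Ken); (803, 6, Sara)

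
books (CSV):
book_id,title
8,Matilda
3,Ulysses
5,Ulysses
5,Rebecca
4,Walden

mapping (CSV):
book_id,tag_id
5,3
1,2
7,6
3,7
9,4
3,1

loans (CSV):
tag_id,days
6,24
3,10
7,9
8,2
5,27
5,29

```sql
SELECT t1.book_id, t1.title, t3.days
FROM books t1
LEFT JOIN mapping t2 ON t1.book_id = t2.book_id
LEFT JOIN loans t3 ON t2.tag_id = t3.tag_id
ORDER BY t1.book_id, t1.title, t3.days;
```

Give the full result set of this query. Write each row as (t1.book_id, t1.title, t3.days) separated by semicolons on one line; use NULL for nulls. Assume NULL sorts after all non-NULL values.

(3, Ulysses, 9); (3, Ulysses, NULL); (4, Walden, NULL); (5, Rebecca, 10); (5, Ulysses, 10); (8, Matilda, NULL)

Joins associate left-to-right: books LEFT JOIN mapping on book_id gives 6 intermediate row(s).
Then LEFT JOIN `loans t3` on tag_id: each of those 6 rows is kept; rows whose t2.tag_id has no match in t3 get NULL for t3's columns.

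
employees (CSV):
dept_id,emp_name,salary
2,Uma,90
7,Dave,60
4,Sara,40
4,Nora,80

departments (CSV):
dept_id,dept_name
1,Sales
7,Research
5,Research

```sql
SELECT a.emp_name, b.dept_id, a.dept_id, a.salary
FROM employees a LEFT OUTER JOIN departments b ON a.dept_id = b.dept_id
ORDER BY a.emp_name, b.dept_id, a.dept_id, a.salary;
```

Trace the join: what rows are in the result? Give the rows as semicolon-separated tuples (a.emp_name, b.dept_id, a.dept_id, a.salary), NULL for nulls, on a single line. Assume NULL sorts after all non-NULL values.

LEFT JOIN keeps every row from `employees`; unmatched rows get NULL for `departments`'s columns.
Matching on a.dept_id = b.dept_id.
- a[0] dept_id=2 → no match; kept with NULLs on the b side.
- a[1] dept_id=7 → 1 match(es) in b → 1 row(s).
- a[2] dept_id=4 → no match; kept with NULLs on the b side.
- a[3] dept_id=4 → no match; kept with NULLs on the b side.
After projecting and ordering:
a.emp_name | b.dept_id | a.dept_id | a.salary
Dave | 7 | 7 | 60
Nora | NULL | 4 | 80
Sara | NULL | 4 | 40
Uma | NULL | 2 | 90

(Dave, 7, 7, 60); (Nora, NULL, 4, 80); (Sara, NULL, 4, 40); (Uma, NULL, 2, 90)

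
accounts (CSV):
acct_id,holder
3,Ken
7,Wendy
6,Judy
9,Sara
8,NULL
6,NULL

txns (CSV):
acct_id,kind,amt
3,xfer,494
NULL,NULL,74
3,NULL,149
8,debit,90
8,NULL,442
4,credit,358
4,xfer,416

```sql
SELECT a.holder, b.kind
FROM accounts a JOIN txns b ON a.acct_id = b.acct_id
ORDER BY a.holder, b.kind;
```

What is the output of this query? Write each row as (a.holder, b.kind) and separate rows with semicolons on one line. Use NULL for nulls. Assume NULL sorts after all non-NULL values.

INNER JOIN keeps only pairs where the ON condition holds.
Matching on a.acct_id = b.acct_id. A NULL in a compared column never satisfies the condition.
Matched pairs: 4.

(Ken, xfer); (Ken, NULL); (NULL, debit); (NULL, NULL)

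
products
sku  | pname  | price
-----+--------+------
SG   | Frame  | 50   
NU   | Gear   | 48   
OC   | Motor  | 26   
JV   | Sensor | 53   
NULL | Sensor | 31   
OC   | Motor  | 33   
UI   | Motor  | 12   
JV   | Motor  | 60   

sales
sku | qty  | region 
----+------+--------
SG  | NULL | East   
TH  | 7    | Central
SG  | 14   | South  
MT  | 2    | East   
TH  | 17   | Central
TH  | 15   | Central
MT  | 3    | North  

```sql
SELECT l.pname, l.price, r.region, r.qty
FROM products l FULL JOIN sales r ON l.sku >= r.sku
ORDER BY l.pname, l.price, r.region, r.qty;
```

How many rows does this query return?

20

FULL OUTER JOIN keeps every row from both sides; unmatched rows get NULL for the other side's columns.
Matching on l.sku >= r.sku. A NULL in a compared column never satisfies the condition.
- l (sku=SG) pairs with 4 row(s) of r.
- l (sku=NU) pairs with 2 row(s) of r.
- l (sku=OC) pairs with 2 row(s) of r.
- l (sku=JV) has no partner → padded with NULL.
- l (sku=NULL) has no partner → padded with NULL.
- l (sku=OC) pairs with 2 row(s) of r.
- l (sku=UI) pairs with 7 row(s) of r.
- l (sku=JV) has no partner → padded with NULL.
Total: 17 matched + 3 padded = 20 rows.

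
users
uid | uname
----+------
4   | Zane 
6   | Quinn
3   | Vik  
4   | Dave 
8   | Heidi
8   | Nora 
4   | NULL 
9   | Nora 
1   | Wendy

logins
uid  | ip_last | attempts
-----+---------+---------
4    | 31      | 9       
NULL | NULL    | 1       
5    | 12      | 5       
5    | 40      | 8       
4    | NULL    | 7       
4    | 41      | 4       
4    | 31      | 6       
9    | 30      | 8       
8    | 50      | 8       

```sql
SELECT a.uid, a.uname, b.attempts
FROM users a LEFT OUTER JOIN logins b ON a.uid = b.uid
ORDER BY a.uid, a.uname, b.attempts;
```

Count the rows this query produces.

18

LEFT JOIN keeps every row from `users`; unmatched rows get NULL for `logins`'s columns.
Matching on a.uid = b.uid. A NULL in a compared column never satisfies the condition.
- a (uid=4) pairs with 4 row(s) of b.
- a (uid=6) has no partner → padded with NULL.
- a (uid=3) has no partner → padded with NULL.
- a (uid=4) pairs with 4 row(s) of b.
- a (uid=8) pairs with 1 row(s) of b.
- a (uid=8) pairs with 1 row(s) of b.
- a (uid=4) pairs with 4 row(s) of b.
- a (uid=9) pairs with 1 row(s) of b.
- a (uid=1) has no partner → padded with NULL.
Total: 15 matched + 3 padded = 18 rows.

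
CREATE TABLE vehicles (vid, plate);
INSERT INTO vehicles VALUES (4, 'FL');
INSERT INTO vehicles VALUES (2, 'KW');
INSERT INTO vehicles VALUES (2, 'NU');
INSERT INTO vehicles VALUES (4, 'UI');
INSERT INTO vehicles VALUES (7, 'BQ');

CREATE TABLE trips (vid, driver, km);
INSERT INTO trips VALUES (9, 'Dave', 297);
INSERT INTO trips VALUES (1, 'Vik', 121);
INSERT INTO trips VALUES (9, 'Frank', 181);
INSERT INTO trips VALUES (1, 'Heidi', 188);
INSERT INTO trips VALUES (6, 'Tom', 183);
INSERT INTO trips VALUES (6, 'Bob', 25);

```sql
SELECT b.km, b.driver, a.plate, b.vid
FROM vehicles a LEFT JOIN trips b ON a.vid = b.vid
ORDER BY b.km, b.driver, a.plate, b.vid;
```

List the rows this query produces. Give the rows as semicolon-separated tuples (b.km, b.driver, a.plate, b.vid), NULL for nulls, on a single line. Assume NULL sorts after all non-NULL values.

(NULL, NULL, BQ, NULL); (NULL, NULL, FL, NULL); (NULL, NULL, KW, NULL); (NULL, NULL, NU, NULL); (NULL, NULL, UI, NULL)

LEFT JOIN keeps every row from `vehicles`; unmatched rows get NULL for `trips`'s columns.
Matching on a.vid = b.vid.
Matched pairs: 0; unmatched a rows kept: 5.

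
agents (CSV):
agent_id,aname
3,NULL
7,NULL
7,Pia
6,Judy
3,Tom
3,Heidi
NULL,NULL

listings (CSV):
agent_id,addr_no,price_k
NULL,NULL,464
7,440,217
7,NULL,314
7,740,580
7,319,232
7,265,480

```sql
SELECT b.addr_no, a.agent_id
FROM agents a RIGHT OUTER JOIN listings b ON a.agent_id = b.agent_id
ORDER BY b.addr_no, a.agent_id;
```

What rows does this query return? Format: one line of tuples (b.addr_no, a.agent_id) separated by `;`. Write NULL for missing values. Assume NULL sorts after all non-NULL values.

(265, 7); (265, 7); (319, 7); (319, 7); (440, 7); (440, 7); (740, 7); (740, 7); (NULL, 7); (NULL, 7); (NULL, NULL)

RIGHT JOIN keeps every row from `listings`; unmatched rows get NULL for `agents`'s columns.
Matching on a.agent_id = b.agent_id. A NULL in a compared column never satisfies the condition.
- a row (agent_id=3): no match.
- a row (agent_id=7): matches 5 b row(s) → 5 output row(s).
- a row (agent_id=7): matches 5 b row(s) → 5 output row(s).
- a row (agent_id=6): no match.
- a row (agent_id=3): no match.
- a row (agent_id=3): no match.
- a row (agent_id=NULL): no match.
- 1 b row(s) had no a match → kept, a columns NULL.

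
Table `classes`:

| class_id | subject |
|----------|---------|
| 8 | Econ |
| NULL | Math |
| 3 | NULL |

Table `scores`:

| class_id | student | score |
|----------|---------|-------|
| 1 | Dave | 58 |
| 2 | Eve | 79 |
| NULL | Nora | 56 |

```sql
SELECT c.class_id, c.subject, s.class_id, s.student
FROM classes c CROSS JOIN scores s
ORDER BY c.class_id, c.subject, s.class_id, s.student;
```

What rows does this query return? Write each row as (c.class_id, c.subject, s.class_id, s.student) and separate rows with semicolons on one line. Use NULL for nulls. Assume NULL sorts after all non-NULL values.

CROSS JOIN pairs every row of `classes` with every row of `scores`: 3 × 3 = 9 rows.
After projecting and ordering:
c.class_id | c.subject | s.class_id | s.student
3 | NULL | 1 | Dave
3 | NULL | 2 | Eve
3 | NULL | NULL | Nora
8 | Econ | 1 | Dave
8 | Econ | 2 | Eve
8 | Econ | NULL | Nora
NULL | Math | 1 | Dave
NULL | Math | 2 | Eve
NULL | Math | NULL | Nora

(3, NULL, 1, Dave); (3, NULL, 2, Eve); (3, NULL, NULL, Nora); (8, Econ, 1, Dave); (8, Econ, 2, Eve); (8, Econ, NULL, Nora); (NULL, Math, 1, Dave); (NULL, Math, 2, Eve); (NULL, Math, NULL, Nora)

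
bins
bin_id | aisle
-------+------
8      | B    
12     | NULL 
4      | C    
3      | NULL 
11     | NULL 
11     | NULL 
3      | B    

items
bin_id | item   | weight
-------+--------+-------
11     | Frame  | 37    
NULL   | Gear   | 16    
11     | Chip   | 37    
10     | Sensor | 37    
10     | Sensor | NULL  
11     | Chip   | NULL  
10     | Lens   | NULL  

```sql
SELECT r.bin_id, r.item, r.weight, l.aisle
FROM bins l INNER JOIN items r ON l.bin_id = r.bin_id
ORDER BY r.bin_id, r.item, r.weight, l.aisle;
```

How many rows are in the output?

6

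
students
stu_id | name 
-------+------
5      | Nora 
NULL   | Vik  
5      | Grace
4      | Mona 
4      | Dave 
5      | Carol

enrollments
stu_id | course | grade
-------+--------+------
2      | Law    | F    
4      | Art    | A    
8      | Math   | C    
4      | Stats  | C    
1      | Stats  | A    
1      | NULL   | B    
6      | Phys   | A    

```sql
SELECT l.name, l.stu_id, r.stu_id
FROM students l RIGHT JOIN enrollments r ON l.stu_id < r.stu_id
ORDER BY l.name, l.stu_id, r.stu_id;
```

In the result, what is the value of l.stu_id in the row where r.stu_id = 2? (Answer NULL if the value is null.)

NULL

RIGHT JOIN keeps every row from `enrollments`; unmatched rows get NULL for `students`'s columns.
Matching on l.stu_id < r.stu_id. A NULL in a compared column never satisfies the condition.
- l (stu_id=5) pairs with 2 row(s) of r.
- l (stu_id=NULL) has no partner in r.
- l (stu_id=5) pairs with 2 row(s) of r.
- l (stu_id=4) pairs with 2 row(s) of r.
- l (stu_id=4) pairs with 2 row(s) of r.
- l (stu_id=5) pairs with 2 row(s) of r.
- 5 row(s) from r found no l partner → padded with NULL.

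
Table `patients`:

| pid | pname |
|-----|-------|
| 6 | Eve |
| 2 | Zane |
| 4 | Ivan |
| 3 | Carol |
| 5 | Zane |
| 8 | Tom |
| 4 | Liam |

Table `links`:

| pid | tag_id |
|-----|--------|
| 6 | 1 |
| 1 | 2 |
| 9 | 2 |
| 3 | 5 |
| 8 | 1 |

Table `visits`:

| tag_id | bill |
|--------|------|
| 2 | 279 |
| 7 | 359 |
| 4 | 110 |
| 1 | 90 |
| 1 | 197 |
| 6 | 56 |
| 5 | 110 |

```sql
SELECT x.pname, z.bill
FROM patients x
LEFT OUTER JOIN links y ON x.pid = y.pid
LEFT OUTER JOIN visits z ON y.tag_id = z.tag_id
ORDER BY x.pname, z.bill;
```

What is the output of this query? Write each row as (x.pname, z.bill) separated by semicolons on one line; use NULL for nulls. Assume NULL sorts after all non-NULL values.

Joins associate left-to-right: patients LEFT JOIN links on pid gives 7 intermediate row(s).
Then LEFT JOIN `visits z` on tag_id: each of those 7 rows is kept; rows whose y.tag_id has no match in z get NULL for z's columns.

(Carol, 110); (Eve, 90); (Eve, 197); (Ivan, NULL); (Liam, NULL); (Tom, 90); (Tom, 197); (Zane, NULL); (Zane, NULL)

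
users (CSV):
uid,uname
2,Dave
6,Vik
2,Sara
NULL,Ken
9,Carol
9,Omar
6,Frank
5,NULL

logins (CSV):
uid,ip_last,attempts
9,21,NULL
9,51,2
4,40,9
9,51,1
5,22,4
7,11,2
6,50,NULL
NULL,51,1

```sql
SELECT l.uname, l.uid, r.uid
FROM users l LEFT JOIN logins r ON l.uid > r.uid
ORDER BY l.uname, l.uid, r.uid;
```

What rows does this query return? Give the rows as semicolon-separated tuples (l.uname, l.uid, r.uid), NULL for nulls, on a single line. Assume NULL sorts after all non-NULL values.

(Carol, 9, 4); (Carol, 9, 5); (Carol, 9, 6); (Carol, 9, 7); (Dave, 2, NULL); (Frank, 6, 4); (Frank, 6, 5); (Ken, NULL, NULL); (Omar, 9, 4); (Omar, 9, 5); (Omar, 9, 6); (Omar, 9, 7); (Sara, 2, NULL); (Vik, 6, 4); (Vik, 6, 5); (NULL, 5, 4)

LEFT JOIN keeps every row from `users`; unmatched rows get NULL for `logins`'s columns.
Matching on l.uid > r.uid. A NULL in a compared column never satisfies the condition.
Matched pairs: 13; unmatched l rows kept: 3.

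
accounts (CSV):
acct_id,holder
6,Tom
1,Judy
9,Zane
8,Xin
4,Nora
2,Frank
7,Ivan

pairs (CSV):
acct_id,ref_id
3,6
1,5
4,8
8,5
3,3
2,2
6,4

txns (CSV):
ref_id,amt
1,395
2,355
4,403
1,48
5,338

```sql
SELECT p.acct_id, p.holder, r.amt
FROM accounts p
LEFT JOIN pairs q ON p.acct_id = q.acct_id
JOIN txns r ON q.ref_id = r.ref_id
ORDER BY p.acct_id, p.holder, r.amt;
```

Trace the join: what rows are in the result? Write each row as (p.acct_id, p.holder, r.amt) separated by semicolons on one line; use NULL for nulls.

(1, Judy, 338); (2, Frank, 355); (6, Tom, 403); (8, Xin, 338)

Step 1 — p LEFT JOIN q on acct_id → 7 row(s).
Then INNER JOIN `txns r` on ref_id: keep only rows whose q.ref_id appears in r.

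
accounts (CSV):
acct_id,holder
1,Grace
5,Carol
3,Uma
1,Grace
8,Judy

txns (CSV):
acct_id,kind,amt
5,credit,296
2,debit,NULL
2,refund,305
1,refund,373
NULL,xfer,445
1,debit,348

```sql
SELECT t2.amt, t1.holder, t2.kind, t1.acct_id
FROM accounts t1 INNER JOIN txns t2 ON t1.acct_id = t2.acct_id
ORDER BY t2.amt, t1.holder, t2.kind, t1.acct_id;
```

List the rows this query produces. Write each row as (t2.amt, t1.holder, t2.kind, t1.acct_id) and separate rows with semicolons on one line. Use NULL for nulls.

(296, Carol, credit, 5); (348, Grace, debit, 1); (348, Grace, debit, 1); (373, Grace, refund, 1); (373, Grace, refund, 1)

INNER JOIN keeps only pairs where the ON condition holds.
Matching on t1.acct_id = t2.acct_id. A NULL in a compared column never satisfies the condition.
Matched pairs: 5.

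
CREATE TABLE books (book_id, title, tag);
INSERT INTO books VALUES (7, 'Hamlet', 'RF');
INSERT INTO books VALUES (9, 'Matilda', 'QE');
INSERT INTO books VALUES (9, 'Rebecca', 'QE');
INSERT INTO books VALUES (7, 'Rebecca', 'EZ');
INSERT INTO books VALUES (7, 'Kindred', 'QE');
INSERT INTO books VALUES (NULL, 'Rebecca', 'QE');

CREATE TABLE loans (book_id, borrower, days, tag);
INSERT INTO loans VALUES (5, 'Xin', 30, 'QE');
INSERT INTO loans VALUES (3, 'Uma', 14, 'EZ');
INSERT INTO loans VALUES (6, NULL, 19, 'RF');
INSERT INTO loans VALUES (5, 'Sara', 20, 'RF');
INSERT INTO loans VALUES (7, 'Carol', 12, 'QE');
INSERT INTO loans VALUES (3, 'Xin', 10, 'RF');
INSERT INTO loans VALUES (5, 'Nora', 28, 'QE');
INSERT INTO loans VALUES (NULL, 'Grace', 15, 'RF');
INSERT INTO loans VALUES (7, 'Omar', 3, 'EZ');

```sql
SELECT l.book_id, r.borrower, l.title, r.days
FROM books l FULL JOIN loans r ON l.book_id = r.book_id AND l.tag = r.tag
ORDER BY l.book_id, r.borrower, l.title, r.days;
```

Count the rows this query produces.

FULL OUTER JOIN keeps every row from both sides; unmatched rows get NULL for the other side's columns.
Matching on l.book_id = r.book_id AND l.tag = r.tag. A NULL in a compared column never satisfies the condition.
- l row (book_id=7, tag=RF): no match → kept, r columns NULL.
- l row (book_id=9, tag=QE): no match → kept, r columns NULL.
- l row (book_id=9, tag=QE): no match → kept, r columns NULL.
- l row (book_id=7, tag=EZ): matches 1 r row(s) → 1 output row(s).
- l row (book_id=7, tag=QE): matches 1 r row(s) → 1 output row(s).
- l row (book_id=NULL, tag=QE): no match → kept, r columns NULL.
- 7 row(s) from r found no l partner → padded with NULL.
Total: 2 matched + 11 padded = 13 rows.

13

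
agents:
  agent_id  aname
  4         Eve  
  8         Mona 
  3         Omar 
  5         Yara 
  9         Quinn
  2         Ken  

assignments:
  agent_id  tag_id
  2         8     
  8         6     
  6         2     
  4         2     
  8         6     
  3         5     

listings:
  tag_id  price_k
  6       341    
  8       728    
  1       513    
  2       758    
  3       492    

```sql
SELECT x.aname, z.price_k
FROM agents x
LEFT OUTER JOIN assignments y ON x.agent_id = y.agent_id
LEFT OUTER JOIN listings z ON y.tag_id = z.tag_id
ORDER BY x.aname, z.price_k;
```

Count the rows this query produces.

7

Evaluate left to right. First `agents x LEFT JOIN assignments y` on agent_id: 7 row(s).
Then LEFT JOIN `listings z` on tag_id: each of those 7 rows is kept; rows whose y.tag_id has no match in z get NULL for z's columns.
Result: 7 row(s).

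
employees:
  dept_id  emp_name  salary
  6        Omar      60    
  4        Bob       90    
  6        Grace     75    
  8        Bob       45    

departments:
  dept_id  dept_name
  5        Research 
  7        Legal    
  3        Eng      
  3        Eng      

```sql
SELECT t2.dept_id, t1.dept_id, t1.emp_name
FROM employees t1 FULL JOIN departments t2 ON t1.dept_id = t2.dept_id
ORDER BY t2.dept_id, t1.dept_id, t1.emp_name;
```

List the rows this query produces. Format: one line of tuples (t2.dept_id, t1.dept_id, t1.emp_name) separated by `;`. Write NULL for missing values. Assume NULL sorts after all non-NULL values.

(3, NULL, NULL); (3, NULL, NULL); (5, NULL, NULL); (7, NULL, NULL); (NULL, 4, Bob); (NULL, 6, Grace); (NULL, 6, Omar); (NULL, 8, Bob)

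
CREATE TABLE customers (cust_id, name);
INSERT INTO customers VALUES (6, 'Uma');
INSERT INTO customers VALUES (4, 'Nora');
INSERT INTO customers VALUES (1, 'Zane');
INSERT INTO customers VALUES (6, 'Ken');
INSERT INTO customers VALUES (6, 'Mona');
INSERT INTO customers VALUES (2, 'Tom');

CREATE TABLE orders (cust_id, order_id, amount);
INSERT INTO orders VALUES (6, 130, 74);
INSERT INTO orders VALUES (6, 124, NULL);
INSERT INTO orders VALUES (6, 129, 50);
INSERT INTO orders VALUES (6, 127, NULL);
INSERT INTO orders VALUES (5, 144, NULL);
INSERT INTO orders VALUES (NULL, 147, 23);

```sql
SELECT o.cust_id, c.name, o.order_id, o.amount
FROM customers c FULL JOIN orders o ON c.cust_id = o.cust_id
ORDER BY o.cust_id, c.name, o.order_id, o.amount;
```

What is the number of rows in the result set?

FULL OUTER JOIN keeps every row from both sides; unmatched rows get NULL for the other side's columns.
Matching on c.cust_id = o.cust_id. A NULL in a compared column never satisfies the condition.
Matched pairs: 12; unmatched c rows kept: 3; unmatched o rows kept: 2.
Total: 12 matched + 5 padded = 17 rows.

17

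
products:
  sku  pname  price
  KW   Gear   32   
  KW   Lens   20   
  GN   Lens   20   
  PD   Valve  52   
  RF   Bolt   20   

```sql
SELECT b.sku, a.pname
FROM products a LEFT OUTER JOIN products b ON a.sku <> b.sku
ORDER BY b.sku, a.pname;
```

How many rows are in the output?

LEFT JOIN keeps every row from `products a`; unmatched rows get NULL for `products b`'s columns.
Matching on a.sku <> b.sku.
Matched pairs: 18; unmatched a rows kept: 0.
Total: 18 rows.

18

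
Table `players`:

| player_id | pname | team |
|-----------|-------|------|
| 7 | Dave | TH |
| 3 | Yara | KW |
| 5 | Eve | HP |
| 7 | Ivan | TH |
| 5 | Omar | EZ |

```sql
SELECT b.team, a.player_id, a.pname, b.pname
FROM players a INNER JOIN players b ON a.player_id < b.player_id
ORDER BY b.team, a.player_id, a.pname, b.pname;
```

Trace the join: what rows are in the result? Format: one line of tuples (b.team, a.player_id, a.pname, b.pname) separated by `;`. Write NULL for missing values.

INNER JOIN keeps only pairs where the ON condition holds.
Matching on a.player_id < b.player_id.
- a[0] player_id=7 → no match; dropped.
- a[1] player_id=3 → 4 match(es) in b → 4 row(s).
- a[2] player_id=5 → 2 match(es) in b → 2 row(s).
- a[3] player_id=7 → no match; dropped.
- a[4] player_id=5 → 2 match(es) in b → 2 row(s).
After projecting and ordering:
b.team | a.player_id | a.pname | b.pname
EZ | 3 | Yara | Omar
HP | 3 | Yara | Eve
TH | 3 | Yara | Dave
TH | 3 | Yara | Ivan
TH | 5 | Eve | Dave
TH | 5 | Eve | Ivan
TH | 5 | Omar | Dave
TH | 5 | Omar | Ivan

(EZ, 3, Yara, Omar); (HP, 3, Yara, Eve); (TH, 3, Yara, Dave); (TH, 3, Yara, Ivan); (TH, 5, Eve, Dave); (TH, 5, Eve, Ivan); (TH, 5, Omar, Dave); (TH, 5, Omar, Ivan)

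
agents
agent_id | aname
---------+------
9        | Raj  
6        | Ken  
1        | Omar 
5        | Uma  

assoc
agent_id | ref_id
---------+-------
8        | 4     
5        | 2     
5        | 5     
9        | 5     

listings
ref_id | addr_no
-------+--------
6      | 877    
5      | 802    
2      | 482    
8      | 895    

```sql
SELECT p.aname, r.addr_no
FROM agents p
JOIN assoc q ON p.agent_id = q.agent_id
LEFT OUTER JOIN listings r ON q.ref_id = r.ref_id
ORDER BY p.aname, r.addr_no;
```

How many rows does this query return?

3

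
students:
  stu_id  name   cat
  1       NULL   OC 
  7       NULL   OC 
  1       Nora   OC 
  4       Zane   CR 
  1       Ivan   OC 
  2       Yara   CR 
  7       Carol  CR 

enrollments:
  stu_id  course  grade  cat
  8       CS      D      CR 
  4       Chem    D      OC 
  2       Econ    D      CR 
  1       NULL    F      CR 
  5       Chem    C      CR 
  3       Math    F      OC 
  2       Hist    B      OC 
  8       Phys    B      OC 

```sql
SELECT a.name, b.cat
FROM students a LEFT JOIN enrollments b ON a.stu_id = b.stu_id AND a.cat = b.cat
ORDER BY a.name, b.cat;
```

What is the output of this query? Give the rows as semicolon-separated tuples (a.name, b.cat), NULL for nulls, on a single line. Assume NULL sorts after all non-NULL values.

LEFT JOIN keeps every row from `students`; unmatched rows get NULL for `enrollments`'s columns.
Matching on a.stu_id = b.stu_id AND a.cat = b.cat.
- a[0] stu_id=1, cat=OC → no match; kept with NULLs on the b side.
- a[1] stu_id=7, cat=OC → no match; kept with NULLs on the b side.
- a[2] stu_id=1, cat=OC → no match; kept with NULLs on the b side.
- a[3] stu_id=4, cat=CR → no match; kept with NULLs on the b side.
- a[4] stu_id=1, cat=OC → no match; kept with NULLs on the b side.
- a[5] stu_id=2, cat=CR → 1 match(es) in b → 1 row(s).
- a[6] stu_id=7, cat=CR → no match; kept with NULLs on the b side.
After projecting and ordering:
a.name | b.cat
Carol | NULL
Ivan | NULL
Nora | NULL
Yara | CR
Zane | NULL
NULL | NULL
NULL | NULL

(Carol, NULL); (Ivan, NULL); (Nora, NULL); (Yara, CR); (Zane, NULL); (NULL, NULL); (NULL, NULL)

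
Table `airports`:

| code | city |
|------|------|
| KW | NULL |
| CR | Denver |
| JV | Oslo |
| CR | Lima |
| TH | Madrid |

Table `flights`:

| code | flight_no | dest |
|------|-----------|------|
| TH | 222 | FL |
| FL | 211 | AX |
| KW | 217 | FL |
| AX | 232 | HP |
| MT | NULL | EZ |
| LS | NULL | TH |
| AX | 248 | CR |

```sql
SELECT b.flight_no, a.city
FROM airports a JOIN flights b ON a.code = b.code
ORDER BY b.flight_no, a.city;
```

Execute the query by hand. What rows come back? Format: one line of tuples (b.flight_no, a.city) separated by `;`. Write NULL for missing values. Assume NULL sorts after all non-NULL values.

(217, NULL); (222, Madrid)

INNER JOIN keeps only pairs where the ON condition holds.
Matching on a.code = b.code.
- a row (code=KW): matches 1 b row(s) → 1 output row(s).
- a row (code=CR): no match → dropped.
- a row (code=JV): no match → dropped.
- a row (code=CR): no match → dropped.
- a row (code=TH): matches 1 b row(s) → 1 output row(s).
After projecting and ordering:
b.flight_no | a.city
217 | NULL
222 | Madrid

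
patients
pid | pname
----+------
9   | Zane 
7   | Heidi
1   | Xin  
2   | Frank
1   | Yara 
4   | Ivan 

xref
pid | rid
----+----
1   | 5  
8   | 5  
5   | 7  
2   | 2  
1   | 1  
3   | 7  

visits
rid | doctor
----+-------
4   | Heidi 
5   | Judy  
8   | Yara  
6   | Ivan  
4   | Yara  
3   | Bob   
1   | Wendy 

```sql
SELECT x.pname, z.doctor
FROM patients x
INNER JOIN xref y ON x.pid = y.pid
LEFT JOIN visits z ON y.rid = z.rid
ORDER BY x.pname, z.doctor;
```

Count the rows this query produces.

Step 1 — x INNER JOIN y on pid → 5 row(s).
Then LEFT JOIN `visits z` on rid: each of those 5 rows is kept; rows whose y.rid has no match in z get NULL for z's columns.
Result: 5 row(s).

5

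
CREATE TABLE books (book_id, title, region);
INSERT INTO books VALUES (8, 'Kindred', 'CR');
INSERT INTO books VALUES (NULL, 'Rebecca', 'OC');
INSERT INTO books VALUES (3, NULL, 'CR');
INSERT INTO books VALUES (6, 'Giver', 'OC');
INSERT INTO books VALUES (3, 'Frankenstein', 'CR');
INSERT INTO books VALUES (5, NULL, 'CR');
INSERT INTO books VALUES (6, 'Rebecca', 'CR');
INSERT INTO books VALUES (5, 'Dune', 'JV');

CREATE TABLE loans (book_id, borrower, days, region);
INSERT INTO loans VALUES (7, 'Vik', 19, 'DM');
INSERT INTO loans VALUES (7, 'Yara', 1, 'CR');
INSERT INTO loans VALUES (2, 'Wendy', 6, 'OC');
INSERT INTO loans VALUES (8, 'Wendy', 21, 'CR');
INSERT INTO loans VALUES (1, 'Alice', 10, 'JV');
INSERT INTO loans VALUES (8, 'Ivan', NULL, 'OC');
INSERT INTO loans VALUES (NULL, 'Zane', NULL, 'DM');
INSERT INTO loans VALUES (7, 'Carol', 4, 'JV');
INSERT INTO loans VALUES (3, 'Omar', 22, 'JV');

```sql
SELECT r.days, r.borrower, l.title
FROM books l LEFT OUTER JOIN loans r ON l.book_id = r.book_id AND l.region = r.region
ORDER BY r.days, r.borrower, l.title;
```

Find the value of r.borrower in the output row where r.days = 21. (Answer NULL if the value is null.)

Wendy

LEFT JOIN keeps every row from `books`; unmatched rows get NULL for `loans`'s columns.
Matching on l.book_id = r.book_id AND l.region = r.region. A NULL in a compared column never satisfies the condition.
Matched pairs: 1; unmatched l rows kept: 7.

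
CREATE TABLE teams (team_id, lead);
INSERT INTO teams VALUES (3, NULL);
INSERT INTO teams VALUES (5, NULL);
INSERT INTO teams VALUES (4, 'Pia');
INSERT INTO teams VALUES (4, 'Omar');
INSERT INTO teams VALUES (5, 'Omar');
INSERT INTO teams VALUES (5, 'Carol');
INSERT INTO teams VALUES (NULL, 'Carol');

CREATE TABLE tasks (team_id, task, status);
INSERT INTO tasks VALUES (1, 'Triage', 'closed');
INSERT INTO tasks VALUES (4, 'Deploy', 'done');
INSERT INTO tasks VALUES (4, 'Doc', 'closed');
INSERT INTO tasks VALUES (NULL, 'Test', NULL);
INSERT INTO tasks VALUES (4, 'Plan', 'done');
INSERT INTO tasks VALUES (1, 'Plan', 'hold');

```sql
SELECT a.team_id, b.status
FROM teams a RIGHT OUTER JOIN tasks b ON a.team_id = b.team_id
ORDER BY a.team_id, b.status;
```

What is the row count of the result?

RIGHT JOIN keeps every row from `tasks`; unmatched rows get NULL for `teams`'s columns.
Matching on a.team_id = b.team_id. A NULL in a compared column never satisfies the condition.
- a row (team_id=3): no match.
- a row (team_id=5): no match.
- a row (team_id=4): matches 3 b row(s) → 3 output row(s).
- a row (team_id=4): matches 3 b row(s) → 3 output row(s).
- a row (team_id=5): no match.
- a row (team_id=5): no match.
- a row (team_id=NULL): no match.
- 3 b row(s) had no a match → kept, a columns NULL.
Total: 6 matched + 3 padded = 9 rows.

9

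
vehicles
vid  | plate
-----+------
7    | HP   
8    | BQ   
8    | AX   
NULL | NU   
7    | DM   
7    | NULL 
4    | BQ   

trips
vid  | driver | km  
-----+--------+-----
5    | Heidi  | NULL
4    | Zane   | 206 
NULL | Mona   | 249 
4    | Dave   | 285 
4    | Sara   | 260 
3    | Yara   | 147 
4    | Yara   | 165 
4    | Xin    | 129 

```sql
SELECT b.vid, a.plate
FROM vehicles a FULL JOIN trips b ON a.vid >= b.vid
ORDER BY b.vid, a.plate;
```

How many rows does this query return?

43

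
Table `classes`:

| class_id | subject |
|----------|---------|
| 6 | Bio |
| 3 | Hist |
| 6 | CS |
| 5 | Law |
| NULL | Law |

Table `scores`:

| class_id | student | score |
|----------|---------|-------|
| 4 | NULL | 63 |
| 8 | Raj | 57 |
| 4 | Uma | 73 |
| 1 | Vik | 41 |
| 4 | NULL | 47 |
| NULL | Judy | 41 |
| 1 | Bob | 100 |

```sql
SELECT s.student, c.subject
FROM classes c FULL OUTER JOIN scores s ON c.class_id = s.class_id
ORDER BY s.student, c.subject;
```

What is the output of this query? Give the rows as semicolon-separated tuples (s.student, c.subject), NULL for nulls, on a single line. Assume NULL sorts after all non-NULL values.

(Bob, NULL); (Judy, NULL); (Raj, NULL); (Uma, NULL); (Vik, NULL); (NULL, Bio); (NULL, CS); (NULL, Hist); (NULL, Law); (NULL, Law); (NULL, NULL); (NULL, NULL)

FULL OUTER JOIN keeps every row from both sides; unmatched rows get NULL for the other side's columns.
Matching on c.class_id = s.class_id. A NULL in a compared column never satisfies the condition.
- c (class_id=6) has no partner → padded with NULL.
- c (class_id=3) has no partner → padded with NULL.
- c (class_id=6) has no partner → padded with NULL.
- c (class_id=5) has no partner → padded with NULL.
- c (class_id=NULL) has no partner → padded with NULL.
- 7 s row(s) had no c match → kept, c columns NULL.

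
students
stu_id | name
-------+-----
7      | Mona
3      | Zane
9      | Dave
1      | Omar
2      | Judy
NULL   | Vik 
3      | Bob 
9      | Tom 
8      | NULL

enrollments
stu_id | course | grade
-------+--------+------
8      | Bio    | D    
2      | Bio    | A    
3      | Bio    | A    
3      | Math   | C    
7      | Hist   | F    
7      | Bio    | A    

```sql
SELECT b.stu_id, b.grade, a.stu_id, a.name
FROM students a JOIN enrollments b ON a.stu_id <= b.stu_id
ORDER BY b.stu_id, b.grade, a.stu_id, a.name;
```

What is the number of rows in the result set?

26

INNER JOIN keeps only pairs where the ON condition holds.
Matching on a.stu_id <= b.stu_id. A NULL in a compared column never satisfies the condition.
- a (stu_id=7) pairs with 3 row(s) of b.
- a (stu_id=3) pairs with 5 row(s) of b.
- a (stu_id=9) has no partner → excluded.
- a (stu_id=1) pairs with 6 row(s) of b.
- a (stu_id=2) pairs with 6 row(s) of b.
- a (stu_id=NULL) has no partner → excluded.
- a (stu_id=3) pairs with 5 row(s) of b.
- a (stu_id=9) has no partner → excluded.
- a (stu_id=8) pairs with 1 row(s) of b.
Total: 26 rows.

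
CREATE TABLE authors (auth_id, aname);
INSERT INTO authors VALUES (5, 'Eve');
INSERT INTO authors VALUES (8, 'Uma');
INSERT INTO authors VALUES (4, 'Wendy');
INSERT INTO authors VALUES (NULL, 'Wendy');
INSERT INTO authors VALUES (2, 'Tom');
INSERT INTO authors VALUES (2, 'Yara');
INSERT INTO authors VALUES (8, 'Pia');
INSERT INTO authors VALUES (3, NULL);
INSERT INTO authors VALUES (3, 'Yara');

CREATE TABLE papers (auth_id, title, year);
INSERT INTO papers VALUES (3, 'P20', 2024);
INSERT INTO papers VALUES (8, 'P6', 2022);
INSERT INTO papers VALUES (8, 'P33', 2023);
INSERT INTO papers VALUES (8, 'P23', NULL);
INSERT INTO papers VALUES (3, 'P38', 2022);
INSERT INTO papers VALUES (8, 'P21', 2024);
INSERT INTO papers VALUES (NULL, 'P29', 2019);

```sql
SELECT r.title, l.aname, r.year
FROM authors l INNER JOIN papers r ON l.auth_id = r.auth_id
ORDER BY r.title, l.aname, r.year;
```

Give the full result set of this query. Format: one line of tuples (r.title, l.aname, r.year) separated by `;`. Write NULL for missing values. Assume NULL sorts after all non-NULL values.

(P20, Yara, 2024); (P20, NULL, 2024); (P21, Pia, 2024); (P21, Uma, 2024); (P23, Pia, NULL); (P23, Uma, NULL); (P33, Pia, 2023); (P33, Uma, 2023); (P38, Yara, 2022); (P38, NULL, 2022); (P6, Pia, 2022); (P6, Uma, 2022)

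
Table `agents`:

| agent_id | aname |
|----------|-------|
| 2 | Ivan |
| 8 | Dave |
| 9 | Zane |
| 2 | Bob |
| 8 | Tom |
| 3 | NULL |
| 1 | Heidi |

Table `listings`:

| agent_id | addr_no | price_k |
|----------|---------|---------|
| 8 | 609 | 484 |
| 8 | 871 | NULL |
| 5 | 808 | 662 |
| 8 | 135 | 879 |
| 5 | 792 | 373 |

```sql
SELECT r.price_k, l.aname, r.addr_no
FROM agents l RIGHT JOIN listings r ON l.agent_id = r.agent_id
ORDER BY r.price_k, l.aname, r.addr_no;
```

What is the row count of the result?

RIGHT JOIN keeps every row from `listings`; unmatched rows get NULL for `agents`'s columns.
Matching on l.agent_id = r.agent_id.
- l[0] agent_id=2 → no match.
- l[1] agent_id=8 → 3 match(es) in r → 3 row(s).
- l[2] agent_id=9 → no match.
- l[3] agent_id=2 → no match.
- l[4] agent_id=8 → 3 match(es) in r → 3 row(s).
- l[5] agent_id=3 → no match.
- l[6] agent_id=1 → no match.
- 2 row(s) from r found no l partner → padded with NULL.
Total: 6 matched + 2 padded = 8 rows.

8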